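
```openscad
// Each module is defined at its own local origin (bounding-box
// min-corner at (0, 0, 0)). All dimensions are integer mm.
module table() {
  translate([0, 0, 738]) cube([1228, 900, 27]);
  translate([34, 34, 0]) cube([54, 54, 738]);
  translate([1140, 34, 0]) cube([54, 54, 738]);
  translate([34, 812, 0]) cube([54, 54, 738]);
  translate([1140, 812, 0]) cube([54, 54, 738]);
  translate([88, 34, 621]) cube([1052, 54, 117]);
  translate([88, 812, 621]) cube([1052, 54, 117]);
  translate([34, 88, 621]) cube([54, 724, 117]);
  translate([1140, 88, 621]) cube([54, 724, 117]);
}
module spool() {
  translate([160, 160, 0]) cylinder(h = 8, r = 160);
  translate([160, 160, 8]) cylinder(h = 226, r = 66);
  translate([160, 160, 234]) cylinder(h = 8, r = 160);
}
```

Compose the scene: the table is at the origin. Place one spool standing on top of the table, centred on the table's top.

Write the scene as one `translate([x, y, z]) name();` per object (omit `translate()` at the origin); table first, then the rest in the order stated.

table();
translate([454, 290, 765]) spool();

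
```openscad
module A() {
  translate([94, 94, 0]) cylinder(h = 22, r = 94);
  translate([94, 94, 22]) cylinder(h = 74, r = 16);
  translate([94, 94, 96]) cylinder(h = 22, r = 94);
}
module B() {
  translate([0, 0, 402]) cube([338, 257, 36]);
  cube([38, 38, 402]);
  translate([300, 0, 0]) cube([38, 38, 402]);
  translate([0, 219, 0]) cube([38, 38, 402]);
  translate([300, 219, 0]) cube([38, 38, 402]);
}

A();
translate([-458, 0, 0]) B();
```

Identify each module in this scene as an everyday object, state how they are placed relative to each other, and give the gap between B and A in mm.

A is a spool. B is a stool. The stool is on the floor beside the spool on its −x side. The gap between the stool and the spool is 120 mm.

The stool's nearest face is 120 mm from the spool's −x face.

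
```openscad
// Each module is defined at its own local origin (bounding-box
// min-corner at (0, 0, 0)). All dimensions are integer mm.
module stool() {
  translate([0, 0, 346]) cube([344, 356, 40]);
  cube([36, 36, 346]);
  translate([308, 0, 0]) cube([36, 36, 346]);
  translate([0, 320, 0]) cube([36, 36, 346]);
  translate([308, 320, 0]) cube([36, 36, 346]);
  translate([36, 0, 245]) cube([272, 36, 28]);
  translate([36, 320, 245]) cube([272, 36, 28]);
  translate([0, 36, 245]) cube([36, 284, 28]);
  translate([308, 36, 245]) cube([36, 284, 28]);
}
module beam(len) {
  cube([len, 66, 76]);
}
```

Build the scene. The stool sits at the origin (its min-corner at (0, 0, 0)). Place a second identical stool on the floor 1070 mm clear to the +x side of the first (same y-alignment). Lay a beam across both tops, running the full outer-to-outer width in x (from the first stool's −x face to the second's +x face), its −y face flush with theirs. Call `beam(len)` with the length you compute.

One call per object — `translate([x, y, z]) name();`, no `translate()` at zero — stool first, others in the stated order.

stool();
translate([1414, 0, 0]) stool();
translate([0, 0, 386]) beam(1758);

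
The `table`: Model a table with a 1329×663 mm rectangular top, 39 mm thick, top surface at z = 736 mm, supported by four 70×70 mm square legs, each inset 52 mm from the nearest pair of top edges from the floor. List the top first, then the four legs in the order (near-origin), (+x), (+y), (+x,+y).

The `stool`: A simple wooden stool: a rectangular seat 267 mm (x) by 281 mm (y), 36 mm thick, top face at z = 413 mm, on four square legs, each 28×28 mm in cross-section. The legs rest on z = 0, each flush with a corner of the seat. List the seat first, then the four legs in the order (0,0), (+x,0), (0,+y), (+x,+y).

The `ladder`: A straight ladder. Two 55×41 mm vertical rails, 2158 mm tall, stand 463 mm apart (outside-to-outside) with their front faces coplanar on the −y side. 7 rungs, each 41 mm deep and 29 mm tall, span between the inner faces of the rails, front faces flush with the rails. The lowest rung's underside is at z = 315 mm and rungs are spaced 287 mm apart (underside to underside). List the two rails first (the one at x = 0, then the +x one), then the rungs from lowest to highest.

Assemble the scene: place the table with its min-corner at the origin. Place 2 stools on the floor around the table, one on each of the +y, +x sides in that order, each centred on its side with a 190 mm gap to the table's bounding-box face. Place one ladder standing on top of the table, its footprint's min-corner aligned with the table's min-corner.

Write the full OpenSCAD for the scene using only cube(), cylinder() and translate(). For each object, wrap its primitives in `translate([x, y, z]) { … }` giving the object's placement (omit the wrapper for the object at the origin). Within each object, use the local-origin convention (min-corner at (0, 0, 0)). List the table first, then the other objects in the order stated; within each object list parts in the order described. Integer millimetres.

translate([0, 0, 697]) cube([1329, 663, 39]);
translate([52, 52, 0]) cube([70, 70, 697]);
translate([1207, 52, 0]) cube([70, 70, 697]);
translate([52, 541, 0]) cube([70, 70, 697]);
translate([1207, 541, 0]) cube([70, 70, 697]);
translate([531, 853, 0]) {
  translate([0, 0, 377]) cube([267, 281, 36]);
  cube([28, 28, 377]);
  translate([239, 0, 0]) cube([28, 28, 377]);
  translate([0, 253, 0]) cube([28, 28, 377]);
  translate([239, 253, 0]) cube([28, 28, 377]);
}
translate([1519, 191, 0]) {
  translate([0, 0, 377]) cube([267, 281, 36]);
  cube([28, 28, 377]);
  translate([239, 0, 0]) cube([28, 28, 377]);
  translate([0, 253, 0]) cube([28, 28, 377]);
  translate([239, 253, 0]) cube([28, 28, 377]);
}
translate([0, 0, 736]) {
  cube([55, 41, 2158]);
  translate([408, 0, 0]) cube([55, 41, 2158]);
  translate([55, 0, 315]) cube([353, 41, 29]);
  translate([55, 0, 602]) cube([353, 41, 29]);
  translate([55, 0, 889]) cube([353, 41, 29]);
  translate([55, 0, 1176]) cube([353, 41, 29]);
  translate([55, 0, 1463]) cube([353, 41, 29]);
  translate([55, 0, 1750]) cube([353, 41, 29]);
  translate([55, 0, 2037]) cube([353, 41, 29]);
}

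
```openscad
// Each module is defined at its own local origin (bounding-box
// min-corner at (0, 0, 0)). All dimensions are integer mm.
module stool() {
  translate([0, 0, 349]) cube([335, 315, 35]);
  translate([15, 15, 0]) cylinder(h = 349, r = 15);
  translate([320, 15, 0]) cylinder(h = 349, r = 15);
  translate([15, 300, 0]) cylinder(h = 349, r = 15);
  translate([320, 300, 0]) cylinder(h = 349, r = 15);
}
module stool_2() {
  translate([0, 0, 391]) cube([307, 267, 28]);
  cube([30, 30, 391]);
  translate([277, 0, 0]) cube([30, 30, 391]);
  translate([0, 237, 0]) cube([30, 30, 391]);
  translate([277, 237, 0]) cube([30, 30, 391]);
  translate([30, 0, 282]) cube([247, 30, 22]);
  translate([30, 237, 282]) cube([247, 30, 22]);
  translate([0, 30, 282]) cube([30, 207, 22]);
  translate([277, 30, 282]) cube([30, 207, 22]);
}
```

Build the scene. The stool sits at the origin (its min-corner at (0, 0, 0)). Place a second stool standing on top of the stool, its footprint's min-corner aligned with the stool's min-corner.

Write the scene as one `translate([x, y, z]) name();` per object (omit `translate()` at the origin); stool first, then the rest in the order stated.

stool();
translate([0, 0, 384]) stool_2();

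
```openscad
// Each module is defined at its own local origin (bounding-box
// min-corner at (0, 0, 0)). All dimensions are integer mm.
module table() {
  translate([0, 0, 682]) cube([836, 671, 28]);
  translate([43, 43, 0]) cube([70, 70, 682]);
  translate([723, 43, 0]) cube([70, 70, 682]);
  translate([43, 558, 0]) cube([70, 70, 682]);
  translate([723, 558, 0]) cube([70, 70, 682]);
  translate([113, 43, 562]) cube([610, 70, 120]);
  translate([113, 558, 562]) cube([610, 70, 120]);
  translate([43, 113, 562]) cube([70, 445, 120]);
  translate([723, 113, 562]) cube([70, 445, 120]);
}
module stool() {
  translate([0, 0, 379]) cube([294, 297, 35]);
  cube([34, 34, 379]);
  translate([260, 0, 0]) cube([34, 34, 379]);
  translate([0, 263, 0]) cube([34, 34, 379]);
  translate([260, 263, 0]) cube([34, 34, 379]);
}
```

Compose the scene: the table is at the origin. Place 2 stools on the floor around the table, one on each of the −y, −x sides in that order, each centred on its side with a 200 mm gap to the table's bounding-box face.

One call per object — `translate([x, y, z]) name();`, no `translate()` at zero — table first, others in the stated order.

table();
translate([271, -497, 0]) stool();
translate([-494, 187, 0]) stool();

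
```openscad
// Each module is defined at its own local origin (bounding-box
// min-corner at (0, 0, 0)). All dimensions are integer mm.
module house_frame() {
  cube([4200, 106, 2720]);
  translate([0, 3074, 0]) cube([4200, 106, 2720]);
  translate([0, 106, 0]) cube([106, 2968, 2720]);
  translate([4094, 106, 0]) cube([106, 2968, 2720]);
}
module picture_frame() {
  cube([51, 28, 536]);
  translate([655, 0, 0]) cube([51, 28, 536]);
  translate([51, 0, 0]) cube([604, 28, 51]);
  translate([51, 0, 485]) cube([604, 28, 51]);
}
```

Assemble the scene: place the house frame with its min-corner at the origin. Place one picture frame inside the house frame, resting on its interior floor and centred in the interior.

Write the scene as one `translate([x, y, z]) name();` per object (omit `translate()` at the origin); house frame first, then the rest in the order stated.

house_frame();
translate([1747, 1576, 0]) picture_frame();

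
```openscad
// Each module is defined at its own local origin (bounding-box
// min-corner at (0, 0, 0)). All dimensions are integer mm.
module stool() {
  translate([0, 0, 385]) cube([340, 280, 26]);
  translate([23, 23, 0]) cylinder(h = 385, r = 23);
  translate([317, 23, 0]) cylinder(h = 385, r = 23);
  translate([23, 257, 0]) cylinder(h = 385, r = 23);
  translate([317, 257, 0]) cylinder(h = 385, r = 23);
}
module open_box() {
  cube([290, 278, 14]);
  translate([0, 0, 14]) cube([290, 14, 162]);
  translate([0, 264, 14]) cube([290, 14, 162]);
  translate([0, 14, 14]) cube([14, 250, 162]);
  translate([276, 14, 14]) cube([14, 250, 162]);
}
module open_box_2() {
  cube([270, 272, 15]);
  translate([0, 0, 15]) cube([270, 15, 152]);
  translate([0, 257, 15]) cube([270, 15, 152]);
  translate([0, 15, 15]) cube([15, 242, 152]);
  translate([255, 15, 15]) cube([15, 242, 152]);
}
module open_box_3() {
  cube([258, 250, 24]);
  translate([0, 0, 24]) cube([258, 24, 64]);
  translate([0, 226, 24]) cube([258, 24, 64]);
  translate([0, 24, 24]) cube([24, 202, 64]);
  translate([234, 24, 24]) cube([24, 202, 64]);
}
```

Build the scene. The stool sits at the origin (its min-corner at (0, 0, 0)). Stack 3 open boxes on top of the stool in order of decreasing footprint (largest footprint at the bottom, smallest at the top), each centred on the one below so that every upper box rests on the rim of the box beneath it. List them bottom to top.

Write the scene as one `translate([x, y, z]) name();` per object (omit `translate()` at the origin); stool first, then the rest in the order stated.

stool();
translate([25, 1, 411]) open_box();
translate([35, 4, 587]) open_box_2();
translate([41, 15, 754]) open_box_3();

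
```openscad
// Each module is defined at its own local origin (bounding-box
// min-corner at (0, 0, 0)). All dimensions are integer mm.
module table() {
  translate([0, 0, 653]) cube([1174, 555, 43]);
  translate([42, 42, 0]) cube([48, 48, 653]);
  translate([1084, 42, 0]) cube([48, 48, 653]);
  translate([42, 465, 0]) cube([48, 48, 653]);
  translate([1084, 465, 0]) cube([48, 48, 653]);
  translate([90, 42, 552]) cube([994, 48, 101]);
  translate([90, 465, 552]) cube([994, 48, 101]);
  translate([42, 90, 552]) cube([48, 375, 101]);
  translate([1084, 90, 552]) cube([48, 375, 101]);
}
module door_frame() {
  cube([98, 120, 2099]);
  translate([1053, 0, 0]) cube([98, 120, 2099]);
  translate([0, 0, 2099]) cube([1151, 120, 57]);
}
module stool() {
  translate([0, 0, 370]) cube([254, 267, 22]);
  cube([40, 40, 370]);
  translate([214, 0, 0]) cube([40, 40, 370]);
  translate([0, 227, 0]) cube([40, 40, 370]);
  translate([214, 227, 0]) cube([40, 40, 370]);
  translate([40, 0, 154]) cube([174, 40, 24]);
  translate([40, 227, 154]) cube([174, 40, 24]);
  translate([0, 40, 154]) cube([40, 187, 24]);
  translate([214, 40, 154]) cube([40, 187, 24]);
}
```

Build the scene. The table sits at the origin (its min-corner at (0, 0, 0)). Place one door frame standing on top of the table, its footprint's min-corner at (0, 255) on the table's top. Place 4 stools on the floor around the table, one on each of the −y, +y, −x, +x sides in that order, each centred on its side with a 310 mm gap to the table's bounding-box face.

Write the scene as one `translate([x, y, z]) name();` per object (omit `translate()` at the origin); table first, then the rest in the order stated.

table();
translate([0, 255, 696]) door_frame();
translate([460, -577, 0]) stool();
translate([460, 865, 0]) stool();
translate([-564, 144, 0]) stool();
translate([1484, 144, 0]) stool();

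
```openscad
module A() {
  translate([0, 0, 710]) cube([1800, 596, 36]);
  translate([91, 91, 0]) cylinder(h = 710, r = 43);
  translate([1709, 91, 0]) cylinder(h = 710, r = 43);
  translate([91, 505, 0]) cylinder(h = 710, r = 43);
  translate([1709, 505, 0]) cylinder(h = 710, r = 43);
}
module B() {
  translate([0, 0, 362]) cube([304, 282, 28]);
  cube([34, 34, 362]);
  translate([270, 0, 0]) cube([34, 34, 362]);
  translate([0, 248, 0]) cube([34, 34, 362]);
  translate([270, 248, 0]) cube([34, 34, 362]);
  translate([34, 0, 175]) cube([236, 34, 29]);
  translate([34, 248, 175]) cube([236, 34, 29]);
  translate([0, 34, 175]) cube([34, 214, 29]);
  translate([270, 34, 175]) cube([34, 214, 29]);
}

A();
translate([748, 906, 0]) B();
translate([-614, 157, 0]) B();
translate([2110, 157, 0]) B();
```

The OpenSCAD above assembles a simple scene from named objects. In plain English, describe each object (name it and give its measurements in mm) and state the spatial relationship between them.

A is a table: top 1800 mm (x) × 596 mm (y), 36 mm thick, upper face at z = 746 mm, on four round legs of 86 mm diameter, each leg's bounding box inset 48 mm from the nearest pair of top edges, running from z = 0 to the bottom of the top.

B is a simple wooden stool: a rectangular seat 304 mm (x) by 282 mm (y), 28 mm thick, top face at z = 390 mm, on four square legs, each 34×34 mm in cross-section. The legs rest on z = 0, each flush with a corner of the seat. Four stretchers, 34 mm wide and 29 mm tall, connect adjacent legs with their undersides at z = 175 mm, each running between the inner faces of the legs it joins and aligned with the legs' outer faces on the other axis.

Three stools sit around the table at the +y, −x, +x sides.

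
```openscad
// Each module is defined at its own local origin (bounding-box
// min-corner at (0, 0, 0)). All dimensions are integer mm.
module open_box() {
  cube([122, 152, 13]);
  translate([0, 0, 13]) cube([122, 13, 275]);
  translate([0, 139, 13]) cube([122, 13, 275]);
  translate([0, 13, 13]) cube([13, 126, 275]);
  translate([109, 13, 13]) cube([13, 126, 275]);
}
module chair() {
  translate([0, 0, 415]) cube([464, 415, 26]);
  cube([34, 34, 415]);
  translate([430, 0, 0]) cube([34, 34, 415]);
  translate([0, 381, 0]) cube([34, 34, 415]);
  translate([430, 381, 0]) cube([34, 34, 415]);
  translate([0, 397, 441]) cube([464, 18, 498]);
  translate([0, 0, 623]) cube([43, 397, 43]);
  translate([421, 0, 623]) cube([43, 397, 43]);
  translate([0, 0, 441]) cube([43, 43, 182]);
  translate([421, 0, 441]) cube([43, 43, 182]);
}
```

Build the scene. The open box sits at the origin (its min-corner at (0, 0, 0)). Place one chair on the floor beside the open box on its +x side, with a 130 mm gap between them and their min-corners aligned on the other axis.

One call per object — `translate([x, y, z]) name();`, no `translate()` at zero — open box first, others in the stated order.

open_box();
translate([252, 0, 0]) chair();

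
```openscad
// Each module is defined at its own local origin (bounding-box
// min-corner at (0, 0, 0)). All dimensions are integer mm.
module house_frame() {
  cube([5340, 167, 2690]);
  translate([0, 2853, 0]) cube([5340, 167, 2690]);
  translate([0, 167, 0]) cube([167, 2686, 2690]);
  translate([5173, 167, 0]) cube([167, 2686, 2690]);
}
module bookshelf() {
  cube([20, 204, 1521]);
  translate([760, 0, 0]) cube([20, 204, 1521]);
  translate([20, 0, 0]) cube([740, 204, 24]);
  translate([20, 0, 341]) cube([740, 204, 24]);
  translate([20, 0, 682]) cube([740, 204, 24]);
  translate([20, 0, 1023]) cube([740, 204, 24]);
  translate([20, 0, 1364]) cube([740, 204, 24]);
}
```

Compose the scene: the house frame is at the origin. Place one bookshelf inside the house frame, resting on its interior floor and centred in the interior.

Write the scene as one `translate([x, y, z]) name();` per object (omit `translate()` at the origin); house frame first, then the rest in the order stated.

house_frame();
translate([2280, 1408, 0]) bookshelf();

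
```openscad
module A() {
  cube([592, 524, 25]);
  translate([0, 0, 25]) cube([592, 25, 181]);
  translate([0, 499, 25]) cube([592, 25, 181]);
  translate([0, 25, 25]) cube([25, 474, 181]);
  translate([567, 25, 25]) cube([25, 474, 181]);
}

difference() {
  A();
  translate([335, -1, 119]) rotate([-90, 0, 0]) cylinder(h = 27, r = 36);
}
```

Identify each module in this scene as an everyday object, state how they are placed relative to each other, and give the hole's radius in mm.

A is an open box. The open box has a circular hole through its front wall. The hole's radius is 36 mm.

The subtracted cylinder has r = 36 mm.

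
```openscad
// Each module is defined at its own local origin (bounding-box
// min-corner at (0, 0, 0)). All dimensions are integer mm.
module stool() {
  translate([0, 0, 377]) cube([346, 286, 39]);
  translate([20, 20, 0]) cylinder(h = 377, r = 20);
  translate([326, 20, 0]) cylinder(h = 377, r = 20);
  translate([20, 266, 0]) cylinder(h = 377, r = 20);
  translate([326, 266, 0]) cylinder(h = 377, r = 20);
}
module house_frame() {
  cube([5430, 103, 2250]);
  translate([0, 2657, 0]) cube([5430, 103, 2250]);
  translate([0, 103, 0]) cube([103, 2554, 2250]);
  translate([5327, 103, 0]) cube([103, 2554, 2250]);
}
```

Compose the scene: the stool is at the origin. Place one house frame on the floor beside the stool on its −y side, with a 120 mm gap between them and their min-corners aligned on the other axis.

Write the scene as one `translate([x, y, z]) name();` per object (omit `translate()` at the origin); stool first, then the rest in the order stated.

stool();
translate([0, -2880, 0]) house_frame();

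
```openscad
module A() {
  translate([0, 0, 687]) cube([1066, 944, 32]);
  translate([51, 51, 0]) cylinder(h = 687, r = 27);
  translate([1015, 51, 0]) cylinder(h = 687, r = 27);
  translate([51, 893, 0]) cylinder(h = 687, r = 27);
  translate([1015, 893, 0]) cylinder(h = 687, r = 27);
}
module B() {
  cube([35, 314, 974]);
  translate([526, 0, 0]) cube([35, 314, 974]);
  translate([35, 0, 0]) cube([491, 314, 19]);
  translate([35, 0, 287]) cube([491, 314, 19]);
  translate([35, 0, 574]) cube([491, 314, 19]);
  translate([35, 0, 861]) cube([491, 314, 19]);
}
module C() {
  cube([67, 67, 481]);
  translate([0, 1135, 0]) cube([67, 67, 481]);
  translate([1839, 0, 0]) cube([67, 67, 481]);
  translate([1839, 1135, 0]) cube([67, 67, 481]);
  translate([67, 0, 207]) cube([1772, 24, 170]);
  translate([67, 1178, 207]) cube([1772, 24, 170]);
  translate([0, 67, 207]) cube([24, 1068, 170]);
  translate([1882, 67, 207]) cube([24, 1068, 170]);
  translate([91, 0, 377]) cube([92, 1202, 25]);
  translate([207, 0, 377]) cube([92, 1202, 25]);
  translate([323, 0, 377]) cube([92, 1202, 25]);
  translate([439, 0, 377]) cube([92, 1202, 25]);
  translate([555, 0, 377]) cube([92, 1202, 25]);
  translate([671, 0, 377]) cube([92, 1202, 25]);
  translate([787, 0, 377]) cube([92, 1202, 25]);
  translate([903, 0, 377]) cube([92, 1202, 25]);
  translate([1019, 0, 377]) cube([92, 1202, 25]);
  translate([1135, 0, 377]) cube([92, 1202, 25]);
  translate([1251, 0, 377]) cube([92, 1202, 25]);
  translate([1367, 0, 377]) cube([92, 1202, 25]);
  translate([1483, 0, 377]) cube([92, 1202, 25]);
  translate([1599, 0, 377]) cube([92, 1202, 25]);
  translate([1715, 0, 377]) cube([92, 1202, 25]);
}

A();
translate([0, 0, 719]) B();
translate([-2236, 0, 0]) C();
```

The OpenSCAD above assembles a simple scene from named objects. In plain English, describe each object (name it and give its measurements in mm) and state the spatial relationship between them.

A is a table with a 1066×944 mm rectangular top, 32 mm thick, top surface at z = 719 mm, supported by four round legs of 54 mm diameter, each leg's bounding box inset 24 mm from the nearest pair of top edges, running from the floor.

B is a bookshelf 561 mm wide overall, 314 mm deep and 974 mm tall. The two sides are 35 mm thick vertical panels. 4 horizontal shelves of 19 mm thickness span between the inner faces of the sides; the lowest shelf sits on the floor and shelves are stacked with a clear vertical gap of 268 mm between each pair.

C is a bed frame 1906 mm long (x) by 1202 mm wide (y). Four 67×67 mm corner posts, 481 mm tall, at the corners of the footprint. Four rails of 24 mm thickness and 170 mm height run between adjacent posts with their undersides at z = 207 mm, their outer faces flush with the outside of the frame (the two x-running rails run between the posts' inner faces; the two y-running rails run between the posts' inner faces). 15 slats, each 92 mm wide (x) and 25 mm thick, lie across the top of the two x-running rails, running the full 1202 mm width of the frame in y; the slats are evenly spaced along x between the inner faces of the end posts with equal gaps (rounded down to the nearest mm) at the −x end and between each pair — any rounding remainder accumulates at the +x end.

The bookshelf is on top of the table. The bed frame is on the floor beside the table on its −x side.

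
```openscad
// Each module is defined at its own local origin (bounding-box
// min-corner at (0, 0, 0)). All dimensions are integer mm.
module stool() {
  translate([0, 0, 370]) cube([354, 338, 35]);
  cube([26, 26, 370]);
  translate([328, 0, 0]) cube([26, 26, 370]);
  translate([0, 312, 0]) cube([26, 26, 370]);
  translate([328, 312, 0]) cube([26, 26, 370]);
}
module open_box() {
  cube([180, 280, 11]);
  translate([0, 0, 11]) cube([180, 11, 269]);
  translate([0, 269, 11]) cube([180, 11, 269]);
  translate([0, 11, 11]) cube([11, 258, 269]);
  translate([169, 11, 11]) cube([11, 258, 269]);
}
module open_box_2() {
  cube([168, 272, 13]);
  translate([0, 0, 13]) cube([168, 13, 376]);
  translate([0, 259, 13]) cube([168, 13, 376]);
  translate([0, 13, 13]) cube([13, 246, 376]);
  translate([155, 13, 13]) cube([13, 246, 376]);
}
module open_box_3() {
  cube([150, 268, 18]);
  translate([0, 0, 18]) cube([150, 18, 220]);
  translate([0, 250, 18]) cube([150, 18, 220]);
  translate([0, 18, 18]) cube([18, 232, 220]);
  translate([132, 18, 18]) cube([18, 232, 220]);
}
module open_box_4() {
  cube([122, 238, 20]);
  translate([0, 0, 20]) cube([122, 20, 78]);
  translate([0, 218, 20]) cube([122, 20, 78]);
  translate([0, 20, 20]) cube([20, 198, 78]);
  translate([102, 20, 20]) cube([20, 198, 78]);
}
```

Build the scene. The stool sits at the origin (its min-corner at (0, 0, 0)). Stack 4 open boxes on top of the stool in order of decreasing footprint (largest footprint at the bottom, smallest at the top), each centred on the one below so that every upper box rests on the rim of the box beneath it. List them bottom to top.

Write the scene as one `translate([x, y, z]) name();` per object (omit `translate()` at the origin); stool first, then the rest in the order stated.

stool();
translate([87, 29, 405]) open_box();
translate([93, 33, 685]) open_box_2();
translate([102, 35, 1074]) open_box_3();
translate([116, 50, 1312]) open_box_4();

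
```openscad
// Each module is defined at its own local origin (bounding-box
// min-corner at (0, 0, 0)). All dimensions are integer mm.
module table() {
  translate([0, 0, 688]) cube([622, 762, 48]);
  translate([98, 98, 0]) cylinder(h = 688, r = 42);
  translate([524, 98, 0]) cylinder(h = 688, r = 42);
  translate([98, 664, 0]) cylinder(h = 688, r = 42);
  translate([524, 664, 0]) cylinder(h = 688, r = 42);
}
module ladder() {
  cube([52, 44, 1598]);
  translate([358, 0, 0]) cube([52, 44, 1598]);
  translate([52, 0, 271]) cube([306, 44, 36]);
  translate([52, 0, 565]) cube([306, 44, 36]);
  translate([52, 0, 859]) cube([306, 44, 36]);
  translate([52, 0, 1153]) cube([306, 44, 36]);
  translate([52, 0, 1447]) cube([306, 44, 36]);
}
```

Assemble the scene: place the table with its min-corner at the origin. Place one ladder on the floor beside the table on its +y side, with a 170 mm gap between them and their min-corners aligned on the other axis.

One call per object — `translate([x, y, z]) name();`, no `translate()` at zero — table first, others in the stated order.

table();
translate([0, 932, 0]) ladder();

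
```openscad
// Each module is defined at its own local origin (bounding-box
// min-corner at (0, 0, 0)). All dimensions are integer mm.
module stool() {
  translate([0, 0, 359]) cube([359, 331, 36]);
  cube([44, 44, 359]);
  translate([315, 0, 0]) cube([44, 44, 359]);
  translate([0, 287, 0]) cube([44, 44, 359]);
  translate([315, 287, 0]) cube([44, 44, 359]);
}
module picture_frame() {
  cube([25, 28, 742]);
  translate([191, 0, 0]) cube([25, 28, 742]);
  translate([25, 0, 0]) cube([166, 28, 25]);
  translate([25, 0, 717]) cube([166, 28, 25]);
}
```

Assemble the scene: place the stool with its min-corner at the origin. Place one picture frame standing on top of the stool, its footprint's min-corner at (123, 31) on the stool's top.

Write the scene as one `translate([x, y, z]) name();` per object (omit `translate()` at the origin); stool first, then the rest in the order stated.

stool();
translate([123, 31, 395]) picture_frame();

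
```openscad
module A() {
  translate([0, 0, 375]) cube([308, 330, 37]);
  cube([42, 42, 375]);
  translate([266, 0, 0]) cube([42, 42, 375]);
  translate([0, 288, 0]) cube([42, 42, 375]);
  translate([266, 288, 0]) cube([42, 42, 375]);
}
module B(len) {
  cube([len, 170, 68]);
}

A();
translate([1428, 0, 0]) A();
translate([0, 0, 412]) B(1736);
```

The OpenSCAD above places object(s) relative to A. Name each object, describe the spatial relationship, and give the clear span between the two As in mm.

Second stool starts at x = 1428; first ends at x = 308; clear span = 1428 − 308 = 1120 mm.

A is a stool. B is a beam. A beam spans the tops of two stools. The clear span between the two stools is 1120 mm.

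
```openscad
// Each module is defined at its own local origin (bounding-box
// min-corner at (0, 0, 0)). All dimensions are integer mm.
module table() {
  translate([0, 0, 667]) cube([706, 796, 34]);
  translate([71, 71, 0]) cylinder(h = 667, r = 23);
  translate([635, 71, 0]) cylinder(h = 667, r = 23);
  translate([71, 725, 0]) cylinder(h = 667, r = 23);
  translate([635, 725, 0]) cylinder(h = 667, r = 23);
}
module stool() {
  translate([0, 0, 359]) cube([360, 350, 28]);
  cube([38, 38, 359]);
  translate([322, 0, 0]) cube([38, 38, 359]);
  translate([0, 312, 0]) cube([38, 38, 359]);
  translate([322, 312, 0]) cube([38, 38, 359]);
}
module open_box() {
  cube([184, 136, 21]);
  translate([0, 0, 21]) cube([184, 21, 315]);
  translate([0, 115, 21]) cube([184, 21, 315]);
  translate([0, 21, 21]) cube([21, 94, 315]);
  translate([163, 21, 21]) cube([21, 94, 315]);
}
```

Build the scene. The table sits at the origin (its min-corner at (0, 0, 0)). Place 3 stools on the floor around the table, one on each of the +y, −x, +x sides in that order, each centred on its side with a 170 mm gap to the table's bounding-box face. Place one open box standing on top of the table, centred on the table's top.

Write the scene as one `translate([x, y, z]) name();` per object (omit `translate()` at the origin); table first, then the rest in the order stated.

table();
translate([173, 966, 0]) stool();
translate([-530, 223, 0]) stool();
translate([876, 223, 0]) stool();
translate([261, 330, 701]) open_box();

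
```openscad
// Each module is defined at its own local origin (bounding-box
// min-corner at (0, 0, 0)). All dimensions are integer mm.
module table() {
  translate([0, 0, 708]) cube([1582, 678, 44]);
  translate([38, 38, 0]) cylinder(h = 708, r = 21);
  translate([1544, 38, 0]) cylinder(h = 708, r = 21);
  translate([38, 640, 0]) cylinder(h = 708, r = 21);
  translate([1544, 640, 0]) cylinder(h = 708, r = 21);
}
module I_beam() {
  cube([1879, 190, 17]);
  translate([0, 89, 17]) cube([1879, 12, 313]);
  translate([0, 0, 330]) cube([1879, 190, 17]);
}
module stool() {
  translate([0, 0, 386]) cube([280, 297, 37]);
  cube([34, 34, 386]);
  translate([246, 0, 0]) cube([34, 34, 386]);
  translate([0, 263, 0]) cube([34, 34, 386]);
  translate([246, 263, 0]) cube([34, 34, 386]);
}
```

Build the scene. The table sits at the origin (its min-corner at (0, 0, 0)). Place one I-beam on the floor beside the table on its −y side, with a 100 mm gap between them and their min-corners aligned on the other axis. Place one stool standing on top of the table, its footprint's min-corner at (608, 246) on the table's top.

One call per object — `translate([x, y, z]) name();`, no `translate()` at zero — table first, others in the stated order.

table();
translate([0, -290, 0]) I_beam();
translate([608, 246, 752]) stool();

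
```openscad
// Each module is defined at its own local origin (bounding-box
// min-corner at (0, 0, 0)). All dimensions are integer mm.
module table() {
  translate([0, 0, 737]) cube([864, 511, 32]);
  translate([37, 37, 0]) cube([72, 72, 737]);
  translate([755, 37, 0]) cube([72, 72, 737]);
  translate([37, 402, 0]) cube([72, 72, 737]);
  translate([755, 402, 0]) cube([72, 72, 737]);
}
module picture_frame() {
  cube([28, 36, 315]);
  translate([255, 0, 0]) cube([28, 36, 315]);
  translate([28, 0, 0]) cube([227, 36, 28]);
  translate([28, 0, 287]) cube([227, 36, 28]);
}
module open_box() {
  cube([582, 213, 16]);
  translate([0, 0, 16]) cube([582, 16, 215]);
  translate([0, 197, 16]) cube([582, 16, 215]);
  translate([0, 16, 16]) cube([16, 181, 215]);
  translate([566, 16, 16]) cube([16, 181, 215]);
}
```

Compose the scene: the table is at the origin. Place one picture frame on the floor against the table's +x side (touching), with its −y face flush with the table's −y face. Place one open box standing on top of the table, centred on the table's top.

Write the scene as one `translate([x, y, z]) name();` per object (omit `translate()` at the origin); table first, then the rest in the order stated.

table();
translate([864, 0, 0]) picture_frame();
translate([141, 149, 769]) open_box();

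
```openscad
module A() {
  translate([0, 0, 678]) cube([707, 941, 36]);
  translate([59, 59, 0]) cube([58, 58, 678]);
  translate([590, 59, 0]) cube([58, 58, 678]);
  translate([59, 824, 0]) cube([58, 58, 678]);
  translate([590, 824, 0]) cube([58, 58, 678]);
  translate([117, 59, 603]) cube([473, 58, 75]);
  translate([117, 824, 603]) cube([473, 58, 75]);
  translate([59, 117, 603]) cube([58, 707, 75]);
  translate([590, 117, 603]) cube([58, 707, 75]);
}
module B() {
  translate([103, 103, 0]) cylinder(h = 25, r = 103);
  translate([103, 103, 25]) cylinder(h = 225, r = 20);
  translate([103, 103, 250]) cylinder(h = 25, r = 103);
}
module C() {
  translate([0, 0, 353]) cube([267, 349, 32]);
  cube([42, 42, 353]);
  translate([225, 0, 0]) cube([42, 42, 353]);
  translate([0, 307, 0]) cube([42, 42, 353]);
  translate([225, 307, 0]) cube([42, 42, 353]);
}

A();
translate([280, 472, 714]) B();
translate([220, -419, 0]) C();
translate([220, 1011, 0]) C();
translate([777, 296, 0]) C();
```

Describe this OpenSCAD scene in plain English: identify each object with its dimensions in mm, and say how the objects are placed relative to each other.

A is a rectangular dining table. The top is 707×941×36 mm with its upper surface at z = 714 mm. It stands on four 58×58 mm square legs, each inset 59 mm from the nearest pair of top edges, running from the floor to the underside of the top. Four apron rails, 58 mm thick and 75 mm tall, run between adjacent legs with their top edges flush with the underside of the top and their outer faces flush with the legs' outer faces.

B is a spool: two coaxial disc flanges of radius 103 mm and thickness 25 mm, joined by a core cylinder of radius 20 mm and height 225 mm. The lower flange rests on z = 0 and the three cylinders share a vertical axis.

C is a four-legged stool. The seat is a 267×349×32 mm slab whose top surface is at z = 385 mm; four square legs, each 42×42 mm in cross-section, run from the floor (z = 0) to the underside of the seat, each flush with a corner of the seat.

The spool is on top of the table. Three stools sit around the table at the −y, +y, +x sides.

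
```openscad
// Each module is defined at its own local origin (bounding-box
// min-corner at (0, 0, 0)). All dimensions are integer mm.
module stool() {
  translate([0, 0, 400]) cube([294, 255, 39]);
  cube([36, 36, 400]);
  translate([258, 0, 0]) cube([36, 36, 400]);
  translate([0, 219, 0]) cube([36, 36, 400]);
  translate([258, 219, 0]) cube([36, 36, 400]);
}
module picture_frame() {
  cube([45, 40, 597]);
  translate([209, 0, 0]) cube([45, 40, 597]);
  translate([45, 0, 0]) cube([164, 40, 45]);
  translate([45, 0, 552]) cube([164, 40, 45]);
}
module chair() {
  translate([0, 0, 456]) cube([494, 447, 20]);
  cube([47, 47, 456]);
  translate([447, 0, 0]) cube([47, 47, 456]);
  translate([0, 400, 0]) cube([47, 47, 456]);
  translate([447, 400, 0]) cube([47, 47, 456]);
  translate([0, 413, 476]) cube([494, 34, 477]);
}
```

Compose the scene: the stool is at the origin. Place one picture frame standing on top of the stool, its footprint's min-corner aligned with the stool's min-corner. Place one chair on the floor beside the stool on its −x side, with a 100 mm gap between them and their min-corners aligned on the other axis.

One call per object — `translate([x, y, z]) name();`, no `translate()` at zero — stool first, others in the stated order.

stool();
translate([0, 0, 439]) picture_frame();
translate([-594, 0, 0]) chair();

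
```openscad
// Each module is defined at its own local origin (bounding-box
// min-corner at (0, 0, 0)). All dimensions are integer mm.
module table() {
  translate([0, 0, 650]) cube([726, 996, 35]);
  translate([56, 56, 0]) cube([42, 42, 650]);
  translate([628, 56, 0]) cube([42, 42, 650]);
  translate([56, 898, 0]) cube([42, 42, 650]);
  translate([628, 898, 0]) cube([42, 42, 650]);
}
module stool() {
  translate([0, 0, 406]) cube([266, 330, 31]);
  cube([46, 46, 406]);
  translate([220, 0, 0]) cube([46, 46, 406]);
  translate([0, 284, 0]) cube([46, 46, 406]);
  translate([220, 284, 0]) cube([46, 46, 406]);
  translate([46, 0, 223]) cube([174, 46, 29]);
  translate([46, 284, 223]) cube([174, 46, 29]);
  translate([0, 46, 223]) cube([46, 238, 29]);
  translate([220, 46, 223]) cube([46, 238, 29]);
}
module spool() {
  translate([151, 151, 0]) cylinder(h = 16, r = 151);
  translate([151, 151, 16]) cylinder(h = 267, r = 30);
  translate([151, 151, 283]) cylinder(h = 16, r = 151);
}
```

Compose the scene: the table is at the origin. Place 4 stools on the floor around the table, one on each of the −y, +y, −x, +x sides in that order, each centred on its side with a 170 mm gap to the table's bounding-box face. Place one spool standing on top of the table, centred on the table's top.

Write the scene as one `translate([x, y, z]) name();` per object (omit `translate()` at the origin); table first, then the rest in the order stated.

table();
translate([230, -500, 0]) stool();
translate([230, 1166, 0]) stool();
translate([-436, 333, 0]) stool();
translate([896, 333, 0]) stool();
translate([212, 347, 685]) spool();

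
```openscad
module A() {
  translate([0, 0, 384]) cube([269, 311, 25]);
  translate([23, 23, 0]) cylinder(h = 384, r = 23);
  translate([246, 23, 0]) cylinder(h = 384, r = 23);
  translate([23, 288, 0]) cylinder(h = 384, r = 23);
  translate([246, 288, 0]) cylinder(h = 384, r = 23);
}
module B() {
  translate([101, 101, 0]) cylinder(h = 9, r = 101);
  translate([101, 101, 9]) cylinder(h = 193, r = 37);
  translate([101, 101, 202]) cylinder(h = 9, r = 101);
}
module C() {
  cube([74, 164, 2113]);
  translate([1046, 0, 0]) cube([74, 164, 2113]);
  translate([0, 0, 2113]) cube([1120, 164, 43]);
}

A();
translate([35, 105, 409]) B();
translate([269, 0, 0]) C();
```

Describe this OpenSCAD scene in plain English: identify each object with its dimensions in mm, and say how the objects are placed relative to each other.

A is a four-legged stool. The seat is 269×311 mm, 25 mm thick, top at z = 409 mm. It stands on four round legs, each 46 mm in diameter, from z = 0 to the seat underside, each leg's axis is inset half a diameter from the nearest pair of seat edges (so the leg's bounding box is flush with the corner).

B is a spool: two coaxial disc flanges of radius 101 mm and thickness 9 mm, joined by a core cylinder of radius 37 mm and height 193 mm. The lower flange rests on z = 0 and the three cylinders share a vertical axis.

C is a door frame. The clear opening is 972 mm wide and 2113 mm high. Two 74 mm wide jambs, 164 mm deep, stand either side of the opening from the floor to the top of the opening. A 43 mm thick head sits across the top of both jambs, spanning the full outside width of the frame.

The spool is on top of the stool. The door frame is against the stool's +x side, with their −y faces flush.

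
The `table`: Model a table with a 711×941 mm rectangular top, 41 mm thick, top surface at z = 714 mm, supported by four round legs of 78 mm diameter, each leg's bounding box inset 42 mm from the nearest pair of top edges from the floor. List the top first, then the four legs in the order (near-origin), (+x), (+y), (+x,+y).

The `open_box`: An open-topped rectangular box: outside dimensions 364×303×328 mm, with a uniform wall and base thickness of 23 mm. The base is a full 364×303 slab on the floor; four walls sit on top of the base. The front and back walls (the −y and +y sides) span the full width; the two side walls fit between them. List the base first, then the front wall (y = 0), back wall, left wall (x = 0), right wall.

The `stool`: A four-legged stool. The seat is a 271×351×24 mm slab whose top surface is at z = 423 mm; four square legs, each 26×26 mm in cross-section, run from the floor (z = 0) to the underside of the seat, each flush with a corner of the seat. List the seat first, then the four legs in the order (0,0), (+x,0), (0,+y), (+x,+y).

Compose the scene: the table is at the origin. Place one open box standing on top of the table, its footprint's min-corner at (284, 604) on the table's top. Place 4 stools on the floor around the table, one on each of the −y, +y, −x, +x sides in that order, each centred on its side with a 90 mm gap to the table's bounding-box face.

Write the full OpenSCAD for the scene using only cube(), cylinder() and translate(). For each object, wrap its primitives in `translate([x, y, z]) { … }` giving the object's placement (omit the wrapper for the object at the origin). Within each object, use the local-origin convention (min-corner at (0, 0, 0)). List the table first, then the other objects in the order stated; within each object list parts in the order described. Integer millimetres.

translate([0, 0, 673]) cube([711, 941, 41]);
translate([81, 81, 0]) cylinder(h = 673, r = 39);
translate([630, 81, 0]) cylinder(h = 673, r = 39);
translate([81, 860, 0]) cylinder(h = 673, r = 39);
translate([630, 860, 0]) cylinder(h = 673, r = 39);
translate([284, 604, 714]) {
  cube([364, 303, 23]);
  translate([0, 0, 23]) cube([364, 23, 305]);
  translate([0, 280, 23]) cube([364, 23, 305]);
  translate([0, 23, 23]) cube([23, 257, 305]);
  translate([341, 23, 23]) cube([23, 257, 305]);
}
translate([220, -441, 0]) {
  translate([0, 0, 399]) cube([271, 351, 24]);
  cube([26, 26, 399]);
  translate([245, 0, 0]) cube([26, 26, 399]);
  translate([0, 325, 0]) cube([26, 26, 399]);
  translate([245, 325, 0]) cube([26, 26, 399]);
}
translate([220, 1031, 0]) {
  translate([0, 0, 399]) cube([271, 351, 24]);
  cube([26, 26, 399]);
  translate([245, 0, 0]) cube([26, 26, 399]);
  translate([0, 325, 0]) cube([26, 26, 399]);
  translate([245, 325, 0]) cube([26, 26, 399]);
}
translate([-361, 295, 0]) {
  translate([0, 0, 399]) cube([271, 351, 24]);
  cube([26, 26, 399]);
  translate([245, 0, 0]) cube([26, 26, 399]);
  translate([0, 325, 0]) cube([26, 26, 399]);
  translate([245, 325, 0]) cube([26, 26, 399]);
}
translate([801, 295, 0]) {
  translate([0, 0, 399]) cube([271, 351, 24]);
  cube([26, 26, 399]);
  translate([245, 0, 0]) cube([26, 26, 399]);
  translate([0, 325, 0]) cube([26, 26, 399]);
  translate([245, 325, 0]) cube([26, 26, 399]);
}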